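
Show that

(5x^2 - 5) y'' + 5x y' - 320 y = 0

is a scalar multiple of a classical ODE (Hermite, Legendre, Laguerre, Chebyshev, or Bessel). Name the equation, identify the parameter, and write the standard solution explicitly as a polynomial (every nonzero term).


All three coefficients share the factor -5; dividing through by -5 gives  (1 - x^2) y'' - x y' + 64 y = 0.
This matches the Chebyshev equation (1 - x^2) y'' - x y' + n^2 y = 0 (note the -x y' term, not -2x y') with n^2 = 64, so n = 8; the polynomial solution is T_8(x).
With y = sum_k a_k x^k, matching x^k gives (k+2)(k+1) a_{k+2} = (k^2 - n^2) a_k = (k - 8)(k + 8) a_k. The right side vanishes at k = 8, so the series with the parity of 8 terminates at degree 8.
Standard normalization: leading coefficient of T_n is 2^(n-1), so a_8 = 2^7 = 128. Work downward with a_k = (k+1)(k+2) a_{k+2} / ((k - 8)(k + 8)):
  a_6 = (7)(8)(128) / ((6 - 8)(6 + 8)) = 7168/(-28) = -256
  a_4 = (5)(6)(-256) / ((4 - 8)(4 + 8)) = -7680/(-48) = 160
  a_2 = (3)(4)(160) / ((2 - 8)(2 + 8)) = 1920/(-60) = -32
  a_0 = (1)(2)(-32) / ((0 - 8)(0 + 8)) = -64/(-64) = 1
Hence T_8(x) = 128 x^8 - 256 x^6 + 160 x^4 - 32 x^2 + 1.

T_8(x); series = 128 x^8 - 256 x^6 + 160 x^4 - 32 x^2 + 1


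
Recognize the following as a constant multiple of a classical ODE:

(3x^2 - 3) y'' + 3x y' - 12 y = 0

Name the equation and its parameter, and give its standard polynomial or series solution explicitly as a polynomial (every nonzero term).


All three coefficients share the factor -3; dividing through by -3 gives  (1 - x^2) y'' - x y' + 4 y = 0.
This matches the Chebyshev equation (1 - x^2) y'' - x y' + n^2 y = 0 (note the -x y' term, not -2x y') with n^2 = 4, so n = 2; the polynomial solution is T_2(x).
With y = sum_k a_k x^k, matching x^k gives (k+2)(k+1) a_{k+2} = (k^2 - n^2) a_k = (k - 2)(k + 2) a_k. The right side vanishes at k = 2, so the series with the parity of 2 terminates at degree 2.
Standard normalization: leading coefficient of T_n is 2^(n-1), so a_2 = 2^1 = 2. Work downward with a_k = (k+1)(k+2) a_{k+2} / ((k - 2)(k + 2)):
  a_0 = (1)(2)(2) / ((0 - 2)(0 + 2)) = 4/(-4) = -1
Hence T_2(x) = 2 x^2 - 1.

T_2(x); series = 2 x^2 - 1


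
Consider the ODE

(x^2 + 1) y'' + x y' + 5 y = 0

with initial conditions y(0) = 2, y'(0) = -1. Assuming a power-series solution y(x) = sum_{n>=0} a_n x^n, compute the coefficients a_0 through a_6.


Ansatz: y(x) = sum_{n>=0} a_n x^n, so y'(x) = sum_{n>=1} n a_n x^(n-1) and y''(x) = sum_{n>=2} n(n-1) a_n x^(n-2).
Substitute into P(x) y'' + Q(x) y' + R(x) y = 0 with P(x) = x^2 + 1, Q(x) = x, R(x) = 5, and match powers of x.
Initial conditions: a_0 = 2, a_1 = -1.
Setting the coefficient of each power of x to zero and solving order by order (substituting the coefficients already found):
  x^0: 2 a_2 + 5 a_0 = 0  ->  2 a_2 = -5 a_0 = -10  ->  a_2 = -5
  x^1: 6 a_3 + 6 a_1 = 0  ->  6 a_3 = -6 a_1 = 6  ->  a_3 = 1
  x^2: 12 a_4 + 9 a_2 = 0  ->  12 a_4 = -9 a_2 = 45  ->  a_4 = 15/4
  x^3: 20 a_5 + 14 a_3 = 0  ->  20 a_5 = -14 a_3 = -14  ->  a_5 = -7/10
  x^4: 30 a_6 + 21 a_4 = 0  ->  30 a_6 = -21 a_4 = -315/4  ->  a_6 = -21/8
Truncated series: y(x) = 2 - x - 5 x^2 + x^3 + (15/4) x^4 - (7/10) x^5 - (21/8) x^6 + O(x^7).

a_0 = 2; a_1 = -1; a_2 = -5; a_3 = 1; a_4 = 15/4; a_5 = -7/10; a_6 = -21/8


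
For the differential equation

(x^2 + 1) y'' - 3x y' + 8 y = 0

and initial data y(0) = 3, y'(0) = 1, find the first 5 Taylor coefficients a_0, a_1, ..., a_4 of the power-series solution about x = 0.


Ansatz: y(x) = sum_{n>=0} a_n x^n, so y'(x) = sum_{n>=1} n a_n x^(n-1) and y''(x) = sum_{n>=2} n(n-1) a_n x^(n-2).
Substitute into P(x) y'' + Q(x) y' + R(x) y = 0 with P(x) = x^2 + 1, Q(x) = -3x, R(x) = 8, and match powers of x.
Initial conditions: a_0 = 3, a_1 = 1.
Setting the coefficient of each power of x to zero and solving order by order (substituting the coefficients already found):
  x^0: 2 a_2 + 8 a_0 = 0  ->  2 a_2 = -8 a_0 = -24  ->  a_2 = -12
  x^1: 6 a_3 + 5 a_1 = 0  ->  6 a_3 = -5 a_1 = -5  ->  a_3 = -5/6
  x^2: 12 a_4 + 4 a_2 = 0  ->  12 a_4 = -4 a_2 = 48  ->  a_4 = 4
Truncated series: y(x) = 3 + x - 12 x^2 - (5/6) x^3 + 4 x^4 + O(x^5).

a_0 = 3; a_1 = 1; a_2 = -12; a_3 = -5/6; a_4 = 4


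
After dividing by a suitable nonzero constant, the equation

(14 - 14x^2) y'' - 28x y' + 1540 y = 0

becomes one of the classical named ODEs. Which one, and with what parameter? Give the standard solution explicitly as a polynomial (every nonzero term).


All three coefficients share the factor 14; dividing through by 14 gives  (1 - x^2) y'' - 2x y' + 110 y = 0.
This matches the Legendre equation (1 - x^2) y'' - 2x y' + n(n+1) y = 0 (note the -2x y' term) with n(n+1) = 110, so n = 10; the polynomial solution is P_10(x).
With y = sum_k a_k x^k, matching x^k gives (k+2)(k+1) a_{k+2} = [k(k+1) - n(n+1)] a_k = (k - 10)(k + 11) a_k. The right side vanishes at k = 10, so the series with the parity of 10 terminates at degree 10.
Standard normalization (P_n(1) = 1): leading coefficient (2n)!/(2^n (n!)^2) = 2432902008176640000/(1024*13168189440000) = 46189/256, so a_10 = 46189/256. Work downward with a_k = (k+1)(k+2) a_{k+2} / ((k - 10)(k + 11)):
  a_8 = (9)(10)(46189/256) / ((8 - 10)(8 + 11)) = (2078505/128)/(-38) = -109395/256
  a_6 = (7)(8)(-109395/256) / ((6 - 10)(6 + 11)) = (-765765/32)/(-68) = 45045/128
  a_4 = (5)(6)(45045/128) / ((4 - 10)(4 + 11)) = (675675/64)/(-90) = -15015/128
  a_2 = (3)(4)(-15015/128) / ((2 - 10)(2 + 11)) = (-45045/32)/(-104) = 3465/256
  a_0 = (1)(2)(3465/256) / ((0 - 10)(0 + 11)) = (3465/128)/(-110) = -63/256
Hence P_10(x) = 46189 x^10/256 - 109395 x^8/256 + 45045 x^6/128 - 15015 x^4/128 + 3465 x^2/256 - 63/256.

P_10(x); series = 46189 x^10/256 - 109395 x^8/256 + 45045 x^6/128 - 15015 x^4/128 + 3465 x^2/256 - 63/256


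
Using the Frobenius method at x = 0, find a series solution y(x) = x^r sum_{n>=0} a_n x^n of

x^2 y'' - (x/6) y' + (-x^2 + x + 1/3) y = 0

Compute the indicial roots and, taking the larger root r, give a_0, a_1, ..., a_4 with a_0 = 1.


Write in Frobenius form y'' + (p(x)/x) y' + (q(x)/x^2) y = 0:
  p(x) = -1/6,  q(x) = -x^2 + x + 1/3.
Indicial equation: r(r-1) + (-1/6) r + (1/3) = 0 -> roots r_1 = 2/3, r_2 = 1/2.
Take r = r_1 = 2/3. Let y(x) = x^r sum_{n>=0} a_n x^n with a_0 = 1.
Substitute y = x^r sum a_n x^n and match x^{r+n}. The recurrence is
  D(n) a_n + 1 a_{n-1} - 1 a_{n-2} = 0,  where D(n) = (r+n)(r+n-1) + (-1/6)(r+n) + (1/3).
  a_n = [-1 a_{n-1} + 1 a_{n-2}] / D(n).
Since the indicial polynomial factors as (r - r_1)(r - r_2), D(n) = (r_1 + n - r_1)(r_1 + n - r_2) = n(n + 1/6).
Evaluating step by step (a_0 = 1):
  n = 1: D(1) = 1(1 + 1/6) = 7/6; numerator = -1(1) = -1; a_1 = (-1)/(7/6) = -6/7
  n = 2: D(2) = 2(2 + 1/6) = 13/3; numerator = -1(-6/7) + 1(1) = 13/7; a_2 = (13/7)/(13/3) = 3/7
  n = 3: D(3) = 3(3 + 1/6) = 19/2; numerator = -1(3/7) + 1(-6/7) = -9/7; a_3 = (-9/7)/(19/2) = -18/133
  n = 4: D(4) = 4(4 + 1/6) = 50/3; numerator = -1(-18/133) + 1(3/7) = 75/133; a_4 = (75/133)/(50/3) = 9/266

r = 2/3; a_0 = 1; a_1 = -6/7; a_2 = 3/7; a_3 = -18/133; a_4 = 9/266


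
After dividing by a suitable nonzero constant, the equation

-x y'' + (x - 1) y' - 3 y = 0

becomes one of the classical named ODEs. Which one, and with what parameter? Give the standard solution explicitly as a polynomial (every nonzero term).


All three coefficients share the factor -1; dividing through by -1 gives  x y'' + (1 - x) y' + 3 y = 0.
This matches the Laguerre equation x y'' + (1 - x) y' + n y = 0 with n = 3; the polynomial solution is L_3(x).
With y = sum_k a_k x^k, matching x^k gives (k+1)k a_{k+1} + (k+1) a_{k+1} - k a_k + n a_k = 0, i.e. (k+1)^2 a_{k+1} = (k - n) a_k = (k - 3) a_k. The right side vanishes at k = 3, so the series terminates at degree 3.
Standard normalization L_n(0) = 1 gives a_0 = 1. Work upward with a_{k+1} = (k - 3) a_k / (k+1)^2:
  a_1 = (0 - 3)(1) / 1^2 = -3/1 = -3
  a_2 = (1 - 3)(-3) / 2^2 = 6/4 = 3/2
  a_3 = (2 - 3)(3/2) / 3^2 = (-3/2)/9 = -1/6
Hence L_3(x) = -x^3/6 + 3 x^2/2 - 3 x + 1.

L_3(x); series = -x^3/6 + 3 x^2/2 - 3 x + 1


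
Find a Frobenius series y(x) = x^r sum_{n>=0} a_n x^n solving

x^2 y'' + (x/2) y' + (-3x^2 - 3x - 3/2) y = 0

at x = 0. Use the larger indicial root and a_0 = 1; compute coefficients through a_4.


Write in Frobenius form y'' + (p(x)/x) y' + (q(x)/x^2) y = 0:
  p(x) = 1/2,  q(x) = -3x^2 - 3x - 3/2.
Indicial equation: r(r-1) + (1/2) r + (-3/2) = 0 -> roots r_1 = 3/2, r_2 = -1.
Take r = r_1 = 3/2. Let y(x) = x^r sum_{n>=0} a_n x^n with a_0 = 1.
Substitute y = x^r sum a_n x^n and match x^{r+n}. The recurrence is
  D(n) a_n - 3 a_{n-1} - 3 a_{n-2} = 0,  where D(n) = (r+n)(r+n-1) + (1/2)(r+n) + (-3/2).
  a_n = [3 a_{n-1} + 3 a_{n-2}] / D(n).
Since the indicial polynomial factors as (r - r_1)(r - r_2), D(n) = (r_1 + n - r_1)(r_1 + n - r_2) = n(n + 5/2).
Evaluating step by step (a_0 = 1):
  n = 1: D(1) = 1(1 + 5/2) = 7/2; numerator = 3(1) = 3; a_1 = (3)/(7/2) = 6/7
  n = 2: D(2) = 2(2 + 5/2) = 9; numerator = 3(6/7) + 3(1) = 39/7; a_2 = (39/7)/(9) = 13/21
  n = 3: D(3) = 3(3 + 5/2) = 33/2; numerator = 3(13/21) + 3(6/7) = 31/7; a_3 = (31/7)/(33/2) = 62/231
  n = 4: D(4) = 4(4 + 5/2) = 26; numerator = 3(62/231) + 3(13/21) = 205/77; a_4 = (205/77)/(26) = 205/2002

r = 3/2; a_0 = 1; a_1 = 6/7; a_2 = 13/21; a_3 = 62/231; a_4 = 205/2002


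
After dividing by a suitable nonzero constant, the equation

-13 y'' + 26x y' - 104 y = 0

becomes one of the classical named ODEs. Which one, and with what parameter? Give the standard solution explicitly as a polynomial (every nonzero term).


All three coefficients share the factor -13; dividing through by -13 gives  y'' - 2x y' + 8 y = 0.
This matches the Hermite equation y'' - 2x y' + 2n y = 0 with 2n = 8, so n = 4; the polynomial solution is H_4(x).
With y = sum_k a_k x^k, matching x^k gives (k+2)(k+1) a_{k+2} = 2(k - n) a_k = 2(k - 4) a_k. The right side vanishes at k = 4, so the series with the parity of 4 terminates at degree 4.
Standard normalization: leading coefficient of H_n is 2^n, so a_4 = 2^4 = 16. Work downward with a_k = (k+1)(k+2) a_{k+2} / (2(k - n)):
  a_2 = (3)(4)(16) / (2(2 - 4)) = 192/(-4) = -48
  a_0 = (1)(2)(-48) / (2(0 - 4)) = -96/(-8) = 12
Hence H_4(x) = 16 x^4 - 48 x^2 + 12.

H_4(x); series = 16 x^4 - 48 x^2 + 12


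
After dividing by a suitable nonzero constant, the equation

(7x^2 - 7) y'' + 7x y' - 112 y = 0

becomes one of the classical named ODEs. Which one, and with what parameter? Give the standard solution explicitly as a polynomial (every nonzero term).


All three coefficients share the factor -7; dividing through by -7 gives  (1 - x^2) y'' - x y' + 16 y = 0.
This matches the Chebyshev equation (1 - x^2) y'' - x y' + n^2 y = 0 (note the -x y' term, not -2x y') with n^2 = 16, so n = 4; the polynomial solution is T_4(x).
With y = sum_k a_k x^k, matching x^k gives (k+2)(k+1) a_{k+2} = (k^2 - n^2) a_k = (k - 4)(k + 4) a_k. The right side vanishes at k = 4, so the series with the parity of 4 terminates at degree 4.
Standard normalization: leading coefficient of T_n is 2^(n-1), so a_4 = 2^3 = 8. Work downward with a_k = (k+1)(k+2) a_{k+2} / ((k - 4)(k + 4)):
  a_2 = (3)(4)(8) / ((2 - 4)(2 + 4)) = 96/(-12) = -8
  a_0 = (1)(2)(-8) / ((0 - 4)(0 + 4)) = -16/(-16) = 1
Hence T_4(x) = 8 x^4 - 8 x^2 + 1.

T_4(x); series = 8 x^4 - 8 x^2 + 1


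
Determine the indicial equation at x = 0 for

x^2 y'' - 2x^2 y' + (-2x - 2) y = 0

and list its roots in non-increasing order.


Divide by x^2 to reach normal form y'' + P_1(x) y' + P_2(x) y = 0 with P_1(x) = -2 and P_2(x) = -2/x - 2/x^2.
x = 0 is a singular point because the y-coefficient -2/x - 2/x^2 has a pole at x = 0.
It is a regular singular point because x P_1(x) = p(x) = -2x and x^2 P_2(x) = q(x) = -2x - 2 are polynomials, hence analytic at x = 0.
p(0) = 0,  q(0) = -2.
Indicial equation: r(r-1) + p(0) r + q(0) = 0, i.e. r^2 + (p(0) - 1) r + q(0) = 0, i.e. r^2 - 1 r - 2 = 0.
Discriminant: (-1)^2 - 4(-2) = 9, so r = (1 ± 3)/2.
Solving: r_1 = 2, r_2 = -1.

indicial: r^2 - 1 r - 2 = 0; roots r_1 = 2, r_2 = -1


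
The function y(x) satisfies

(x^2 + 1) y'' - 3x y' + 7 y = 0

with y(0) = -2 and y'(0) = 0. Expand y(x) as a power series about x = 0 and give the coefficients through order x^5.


Ansatz: y(x) = sum_{n>=0} a_n x^n, so y'(x) = sum_{n>=1} n a_n x^(n-1) and y''(x) = sum_{n>=2} n(n-1) a_n x^(n-2).
Substitute into P(x) y'' + Q(x) y' + R(x) y = 0 with P(x) = x^2 + 1, Q(x) = -3x, R(x) = 7, and match powers of x.
Initial conditions: a_0 = -2, a_1 = 0.
Setting the coefficient of each power of x to zero and solving order by order (substituting the coefficients already found):
  x^0: 2 a_2 + 7 a_0 = 0  ->  2 a_2 = -7 a_0 = 14  ->  a_2 = 7
  x^1: 6 a_3 + 4 a_1 = 0  ->  6 a_3 = -4 a_1 = 0  ->  a_3 = 0
  x^2: 12 a_4 + 3 a_2 = 0  ->  12 a_4 = -3 a_2 = -21  ->  a_4 = -7/4
  x^3: 20 a_5 + 4 a_3 = 0  ->  20 a_5 = -4 a_3 = 0  ->  a_5 = 0
Truncated series: y(x) = -2 + 7 x^2 - (7/4) x^4 + O(x^6).

a_0 = -2; a_1 = 0; a_2 = 7; a_3 = 0; a_4 = -7/4; a_5 = 0


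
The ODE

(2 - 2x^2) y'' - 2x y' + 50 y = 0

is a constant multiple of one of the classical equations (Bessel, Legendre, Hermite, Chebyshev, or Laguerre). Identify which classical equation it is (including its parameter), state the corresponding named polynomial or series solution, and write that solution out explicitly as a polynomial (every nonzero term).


All three coefficients share the factor 2; dividing through by 2 gives  (1 - x^2) y'' - x y' + 25 y = 0.
This matches the Chebyshev equation (1 - x^2) y'' - x y' + n^2 y = 0 (note the -x y' term, not -2x y') with n^2 = 25, so n = 5; the polynomial solution is T_5(x).
With y = sum_k a_k x^k, matching x^k gives (k+2)(k+1) a_{k+2} = (k^2 - n^2) a_k = (k - 5)(k + 5) a_k. The right side vanishes at k = 5, so the series with the parity of 5 terminates at degree 5.
Standard normalization: leading coefficient of T_n is 2^(n-1), so a_5 = 2^4 = 16. Work downward with a_k = (k+1)(k+2) a_{k+2} / ((k - 5)(k + 5)):
  a_3 = (4)(5)(16) / ((3 - 5)(3 + 5)) = 320/(-16) = -20
  a_1 = (2)(3)(-20) / ((1 - 5)(1 + 5)) = -120/(-24) = 5
Hence T_5(x) = 16 x^5 - 20 x^3 + 5 x.

T_5(x); series = 16 x^5 - 20 x^3 + 5 x


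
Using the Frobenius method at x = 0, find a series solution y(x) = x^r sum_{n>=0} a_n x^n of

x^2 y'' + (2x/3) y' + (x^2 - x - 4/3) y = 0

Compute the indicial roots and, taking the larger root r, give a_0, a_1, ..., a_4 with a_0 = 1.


Write in Frobenius form y'' + (p(x)/x) y' + (q(x)/x^2) y = 0:
  p(x) = 2/3,  q(x) = x^2 - x - 4/3.
Indicial equation: r(r-1) + (2/3) r + (-4/3) = 0 -> roots r_1 = 4/3, r_2 = -1.
Take r = r_1 = 4/3. Let y(x) = x^r sum_{n>=0} a_n x^n with a_0 = 1.
Substitute y = x^r sum a_n x^n and match x^{r+n}. The recurrence is
  D(n) a_n - 1 a_{n-1} + 1 a_{n-2} = 0,  where D(n) = (r+n)(r+n-1) + (2/3)(r+n) + (-4/3).
  a_n = [1 a_{n-1} - 1 a_{n-2}] / D(n).
Since the indicial polynomial factors as (r - r_1)(r - r_2), D(n) = (r_1 + n - r_1)(r_1 + n - r_2) = n(n + 7/3).
Evaluating step by step (a_0 = 1):
  n = 1: D(1) = 1(1 + 7/3) = 10/3; numerator = 1(1) = 1; a_1 = (1)/(10/3) = 3/10
  n = 2: D(2) = 2(2 + 7/3) = 26/3; numerator = 1(3/10) - 1(1) = -7/10; a_2 = (-7/10)/(26/3) = -21/260
  n = 3: D(3) = 3(3 + 7/3) = 16; numerator = 1(-21/260) - 1(3/10) = -99/260; a_3 = (-99/260)/(16) = -99/4160
  n = 4: D(4) = 4(4 + 7/3) = 76/3; numerator = 1(-99/4160) - 1(-21/260) = 237/4160; a_4 = (237/4160)/(76/3) = 711/316160

r = 4/3; a_0 = 1; a_1 = 3/10; a_2 = -21/260; a_3 = -99/4160; a_4 = 711/316160


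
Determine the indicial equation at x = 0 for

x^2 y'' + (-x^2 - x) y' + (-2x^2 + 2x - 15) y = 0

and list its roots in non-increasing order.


Divide by x^2 to reach normal form y'' + P_1(x) y' + P_2(x) y = 0 with P_1(x) = -1 - 1/x and P_2(x) = -2 + 2/x - 15/x^2.
x = 0 is a singular point because the y'-coefficient -1 - 1/x has a pole at x = 0 and the y-coefficient -2 + 2/x - 15/x^2 has a pole at x = 0.
It is a regular singular point because x P_1(x) = p(x) = -x - 1 and x^2 P_2(x) = q(x) = -2x^2 + 2x - 15 are polynomials, hence analytic at x = 0.
p(0) = -1,  q(0) = -15.
Indicial equation: r(r-1) + p(0) r + q(0) = 0, i.e. r^2 + (p(0) - 1) r + q(0) = 0, i.e. r^2 - 2 r - 15 = 0.
Discriminant: (-2)^2 - 4(-15) = 64, so r = (2 ± 8)/2.
Solving: r_1 = 5, r_2 = -3.

indicial: r^2 - 2 r - 15 = 0; roots r_1 = 5, r_2 = -3


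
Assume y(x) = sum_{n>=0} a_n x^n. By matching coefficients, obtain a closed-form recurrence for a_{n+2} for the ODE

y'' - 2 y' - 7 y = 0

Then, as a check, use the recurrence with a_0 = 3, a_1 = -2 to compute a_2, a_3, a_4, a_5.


Substitute y = sum_n a_n x^n.
y''(x) has coefficient (n+2)(n+1) a_{n+2} at x^n;
-2 y'(x) has coefficient -2 (n+1) a_{n+1} at x^n;
-7 y(x) has coefficient -7 a_n at x^n.
Matching x^n: (n+2)(n+1) a_{n+2} - 2 (n+1) a_{n+1} - 7 a_n = 0.
Thus a_{n+2} = [2 (n+1) a_{n+1} + 7 a_n] / ((n+1)(n+2)).

Check with a_0 = 3, a_1 = -2 (apply the recurrence for n = 0, 1, 2, 3): a_0 = 3, a_1 = -2, a_2 = 17/2, a_3 = 10/3, a_4 = 53/8, a_5 = 229/60.

a_(n+2) = [2 (n+1) a_(n+1) + 7 a_n] / ((n+1)(n+2)); check: a_0 = 3, a_1 = -2, a_2 = 17/2, a_3 = 10/3, a_4 = 53/8, a_5 = 229/60


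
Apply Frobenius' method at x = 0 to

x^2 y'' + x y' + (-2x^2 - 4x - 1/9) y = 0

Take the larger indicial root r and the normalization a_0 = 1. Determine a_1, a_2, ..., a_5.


Write in Frobenius form y'' + (p(x)/x) y' + (q(x)/x^2) y = 0:
  p(x) = 1,  q(x) = -2x^2 - 4x - 1/9.
Indicial equation: r(r-1) + (1) r + (-1/9) = 0 -> roots r_1 = 1/3, r_2 = -1/3.
Take r = r_1 = 1/3. Let y(x) = x^r sum_{n>=0} a_n x^n with a_0 = 1.
Substitute y = x^r sum a_n x^n and match x^{r+n}. The recurrence is
  D(n) a_n - 4 a_{n-1} - 2 a_{n-2} = 0,  where D(n) = (r+n)(r+n-1) + (1)(r+n) + (-1/9).
  a_n = [4 a_{n-1} + 2 a_{n-2}] / D(n).
Since the indicial polynomial factors as (r - r_1)(r - r_2), D(n) = (r_1 + n - r_1)(r_1 + n - r_2) = n(n + 2/3).
Evaluating step by step (a_0 = 1):
  n = 1: D(1) = 1(1 + 2/3) = 5/3; numerator = 4(1) = 4; a_1 = (4)/(5/3) = 12/5
  n = 2: D(2) = 2(2 + 2/3) = 16/3; numerator = 4(12/5) + 2(1) = 58/5; a_2 = (58/5)/(16/3) = 87/40
  n = 3: D(3) = 3(3 + 2/3) = 11; numerator = 4(87/40) + 2(12/5) = 27/2; a_3 = (27/2)/(11) = 27/22
  n = 4: D(4) = 4(4 + 2/3) = 56/3; numerator = 4(27/22) + 2(87/40) = 2037/220; a_4 = (2037/220)/(56/3) = 873/1760
  n = 5: D(5) = 5(5 + 2/3) = 85/3; numerator = 4(873/1760) + 2(27/22) = 1953/440; a_5 = (1953/440)/(85/3) = 5859/37400

r = 1/3; a_0 = 1; a_1 = 12/5; a_2 = 87/40; a_3 = 27/22; a_4 = 873/1760; a_5 = 5859/37400


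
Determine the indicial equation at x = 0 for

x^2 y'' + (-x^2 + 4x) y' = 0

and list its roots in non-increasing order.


Divide by x^2 to reach normal form y'' + P_1(x) y' + P_2(x) y = 0 with P_1(x) = -1 + 4/x and P_2(x) = 0.
x = 0 is a singular point because the y'-coefficient -1 + 4/x has a pole at x = 0.
It is a regular singular point because x P_1(x) = p(x) = 4 - x and x^2 P_2(x) = q(x) = 0 are polynomials, hence analytic at x = 0.
p(0) = 4,  q(0) = 0.
Indicial equation: r(r-1) + p(0) r + q(0) = 0, i.e. r^2 + (p(0) - 1) r + q(0) = 0, i.e. r^2 + 3 r = 0.
Discriminant: (3)^2 - 4(0) = 9, so r = (-3 ± 3)/2.
Solving: r_1 = 0, r_2 = -3.

indicial: r^2 + 3 r = 0; roots r_1 = 0, r_2 = -3


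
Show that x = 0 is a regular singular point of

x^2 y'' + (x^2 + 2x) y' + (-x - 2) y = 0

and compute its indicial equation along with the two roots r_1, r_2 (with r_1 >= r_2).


Divide by x^2 to reach normal form y'' + P_1(x) y' + P_2(x) y = 0 with P_1(x) = 1 + 2/x and P_2(x) = -1/x - 2/x^2.
x = 0 is a singular point because the y'-coefficient 1 + 2/x has a pole at x = 0 and the y-coefficient -1/x - 2/x^2 has a pole at x = 0.
It is a regular singular point because x P_1(x) = p(x) = x + 2 and x^2 P_2(x) = q(x) = -x - 2 are polynomials, hence analytic at x = 0.
p(0) = 2,  q(0) = -2.
Indicial equation: r(r-1) + p(0) r + q(0) = 0, i.e. r^2 + (p(0) - 1) r + q(0) = 0, i.e. r^2 + 1 r - 2 = 0.
Discriminant: (1)^2 - 4(-2) = 9, so r = (-1 ± 3)/2.
Solving: r_1 = 1, r_2 = -2.

indicial: r^2 + 1 r - 2 = 0; roots r_1 = 1, r_2 = -2


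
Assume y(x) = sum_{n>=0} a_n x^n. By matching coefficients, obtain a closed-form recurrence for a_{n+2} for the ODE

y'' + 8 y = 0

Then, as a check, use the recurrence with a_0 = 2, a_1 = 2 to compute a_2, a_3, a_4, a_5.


Substitute y = sum_n a_n x^n into y'' + (const) y = 0.
y''(x) = sum_{n>=0} (n+2)(n+1) a_{n+2} x^n.
The ODE becomes sum_n [(n+2)(n+1) a_{n+2} + 8 a_n] x^n = 0.
Setting each coefficient to zero gives the recurrence:
  (n+2)(n+1) a_{n+2} + 8 a_n = 0,
  a_{n+2} = -8 / ((n+1)(n+2)) a_n.

Check with a_0 = 2, a_1 = 2 (apply the recurrence for n = 0, 1, 2, 3): a_0 = 2, a_1 = 2, a_2 = -8, a_3 = -8/3, a_4 = 16/3, a_5 = 16/15.

a_{n+2} = -8/((n+1)(n+2)) * a_n; check: a_0 = 2, a_1 = 2, a_2 = -8, a_3 = -8/3, a_4 = 16/3, a_5 = 16/15


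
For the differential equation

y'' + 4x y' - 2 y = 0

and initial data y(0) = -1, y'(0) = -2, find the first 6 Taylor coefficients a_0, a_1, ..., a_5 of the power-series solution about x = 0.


Ansatz: y(x) = sum_{n>=0} a_n x^n, so y'(x) = sum_{n>=1} n a_n x^(n-1) and y''(x) = sum_{n>=2} n(n-1) a_n x^(n-2).
Substitute into P(x) y'' + Q(x) y' + R(x) y = 0 with P(x) = 1, Q(x) = 4x, R(x) = -2, and match powers of x.
Initial conditions: a_0 = -1, a_1 = -2.
Setting the coefficient of each power of x to zero and solving order by order (substituting the coefficients already found):
  x^0: 2 a_2 - 2 a_0 = 0  ->  2 a_2 = 2 a_0 = -2  ->  a_2 = -1
  x^1: 6 a_3 + 2 a_1 = 0  ->  6 a_3 = -2 a_1 = 4  ->  a_3 = 2/3
  x^2: 12 a_4 + 6 a_2 = 0  ->  12 a_4 = -6 a_2 = 6  ->  a_4 = 1/2
  x^3: 20 a_5 + 10 a_3 = 0  ->  20 a_5 = -10 a_3 = -20/3  ->  a_5 = -1/3
Truncated series: y(x) = -1 - 2 x - x^2 + (2/3) x^3 + (1/2) x^4 - (1/3) x^5 + O(x^6).

a_0 = -1; a_1 = -2; a_2 = -1; a_3 = 2/3; a_4 = 1/2; a_5 = -1/3


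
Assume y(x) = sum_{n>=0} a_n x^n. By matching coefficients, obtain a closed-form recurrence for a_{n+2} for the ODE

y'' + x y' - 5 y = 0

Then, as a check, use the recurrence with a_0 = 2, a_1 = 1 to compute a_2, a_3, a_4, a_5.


Substitute y = sum_n a_n x^n.
y''(x) has coefficient (n+2)(n+1) a_{n+2} at x^n;
x y'(x) has coefficient n a_n at x^n (shift);
-5 y(x) has coefficient -5 a_n at x^n.
Matching x^n: (n+2)(n+1) a_{n+2} + (n - 5) a_n = 0.
Thus a_{n+2} = (-n + 5) / ((n+1)(n+2)) * a_n.

Check with a_0 = 2, a_1 = 1 (apply the recurrence for n = 0, 1, 2, 3): a_0 = 2, a_1 = 1, a_2 = 5, a_3 = 2/3, a_4 = 5/4, a_5 = 1/15.

a_(n+2) = (-n + 5) / ((n+1)(n+2)) * a_n; check: a_0 = 2, a_1 = 1, a_2 = 5, a_3 = 2/3, a_4 = 5/4, a_5 = 1/15


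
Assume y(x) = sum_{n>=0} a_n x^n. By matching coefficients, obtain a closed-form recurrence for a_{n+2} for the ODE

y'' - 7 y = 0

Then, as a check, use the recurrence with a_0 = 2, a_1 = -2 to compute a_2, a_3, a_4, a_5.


Substitute y = sum_n a_n x^n into y'' + (const) y = 0.
y''(x) = sum_{n>=0} (n+2)(n+1) a_{n+2} x^n.
The ODE becomes sum_n [(n+2)(n+1) a_{n+2} - 7 a_n] x^n = 0.
Setting each coefficient to zero gives the recurrence:
  (n+2)(n+1) a_{n+2} - 7 a_n = 0,
  a_{n+2} = 7 / ((n+1)(n+2)) a_n.

Check with a_0 = 2, a_1 = -2 (apply the recurrence for n = 0, 1, 2, 3): a_0 = 2, a_1 = -2, a_2 = 7, a_3 = -7/3, a_4 = 49/12, a_5 = -49/60.

a_{n+2} = 7/((n+1)(n+2)) * a_n; check: a_0 = 2, a_1 = -2, a_2 = 7, a_3 = -7/3, a_4 = 49/12, a_5 = -49/60


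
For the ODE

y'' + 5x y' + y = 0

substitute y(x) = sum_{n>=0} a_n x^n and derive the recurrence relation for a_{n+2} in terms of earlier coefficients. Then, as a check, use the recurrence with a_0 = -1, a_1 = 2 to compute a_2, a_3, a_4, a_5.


Substitute y = sum_n a_n x^n.
y''(x) has coefficient (n+2)(n+1) a_{n+2} at x^n;
5 x y'(x) has coefficient 5 n a_n at x^n (shift);
y(x) has coefficient 1 a_n at x^n.
Matching x^n: (n+2)(n+1) a_{n+2} + (5n + 1) a_n = 0.
Thus a_{n+2} = (-5n - 1) / ((n+1)(n+2)) * a_n.

Check with a_0 = -1, a_1 = 2 (apply the recurrence for n = 0, 1, 2, 3): a_0 = -1, a_1 = 2, a_2 = 1/2, a_3 = -2, a_4 = -11/24, a_5 = 8/5.

a_(n+2) = (-5n - 1) / ((n+1)(n+2)) * a_n; check: a_0 = -1, a_1 = 2, a_2 = 1/2, a_3 = -2, a_4 = -11/24, a_5 = 8/5


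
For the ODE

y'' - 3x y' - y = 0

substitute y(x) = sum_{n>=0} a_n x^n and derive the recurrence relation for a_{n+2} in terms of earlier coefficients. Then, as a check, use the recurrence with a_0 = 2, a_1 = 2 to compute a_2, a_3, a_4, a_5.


Substitute y = sum_n a_n x^n.
y''(x) has coefficient (n+2)(n+1) a_{n+2} at x^n;
-3 x y'(x) has coefficient -3 n a_n at x^n (shift);
-y(x) has coefficient -1 a_n at x^n.
Matching x^n: (n+2)(n+1) a_{n+2} + (-3n - 1) a_n = 0.
Thus a_{n+2} = (3n + 1) / ((n+1)(n+2)) * a_n.

Check with a_0 = 2, a_1 = 2 (apply the recurrence for n = 0, 1, 2, 3): a_0 = 2, a_1 = 2, a_2 = 1, a_3 = 4/3, a_4 = 7/12, a_5 = 2/3.

a_(n+2) = (3n + 1) / ((n+1)(n+2)) * a_n; check: a_0 = 2, a_1 = 2, a_2 = 1, a_3 = 4/3, a_4 = 7/12, a_5 = 2/3


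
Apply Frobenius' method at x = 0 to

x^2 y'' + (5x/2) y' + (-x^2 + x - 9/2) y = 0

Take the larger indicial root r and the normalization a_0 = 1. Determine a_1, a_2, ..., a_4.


Write in Frobenius form y'' + (p(x)/x) y' + (q(x)/x^2) y = 0:
  p(x) = 5/2,  q(x) = -x^2 + x - 9/2.
Indicial equation: r(r-1) + (5/2) r + (-9/2) = 0 -> roots r_1 = 3/2, r_2 = -3.
Take r = r_1 = 3/2. Let y(x) = x^r sum_{n>=0} a_n x^n with a_0 = 1.
Substitute y = x^r sum a_n x^n and match x^{r+n}. The recurrence is
  D(n) a_n + 1 a_{n-1} - 1 a_{n-2} = 0,  where D(n) = (r+n)(r+n-1) + (5/2)(r+n) + (-9/2).
  a_n = [-1 a_{n-1} + 1 a_{n-2}] / D(n).
Since the indicial polynomial factors as (r - r_1)(r - r_2), D(n) = (r_1 + n - r_1)(r_1 + n - r_2) = n(n + 9/2).
Evaluating step by step (a_0 = 1):
  n = 1: D(1) = 1(1 + 9/2) = 11/2; numerator = -1(1) = -1; a_1 = (-1)/(11/2) = -2/11
  n = 2: D(2) = 2(2 + 9/2) = 13; numerator = -1(-2/11) + 1(1) = 13/11; a_2 = (13/11)/(13) = 1/11
  n = 3: D(3) = 3(3 + 9/2) = 45/2; numerator = -1(1/11) + 1(-2/11) = -3/11; a_3 = (-3/11)/(45/2) = -2/165
  n = 4: D(4) = 4(4 + 9/2) = 34; numerator = -1(-2/165) + 1(1/11) = 17/165; a_4 = (17/165)/(34) = 1/330

r = 3/2; a_0 = 1; a_1 = -2/11; a_2 = 1/11; a_3 = -2/165; a_4 = 1/330


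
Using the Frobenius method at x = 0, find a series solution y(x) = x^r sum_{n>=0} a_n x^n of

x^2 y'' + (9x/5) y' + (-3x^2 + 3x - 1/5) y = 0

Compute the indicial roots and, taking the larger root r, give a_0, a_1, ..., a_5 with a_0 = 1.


Write in Frobenius form y'' + (p(x)/x) y' + (q(x)/x^2) y = 0:
  p(x) = 9/5,  q(x) = -3x^2 + 3x - 1/5.
Indicial equation: r(r-1) + (9/5) r + (-1/5) = 0 -> roots r_1 = 1/5, r_2 = -1.
Take r = r_1 = 1/5. Let y(x) = x^r sum_{n>=0} a_n x^n with a_0 = 1.
Substitute y = x^r sum a_n x^n and match x^{r+n}. The recurrence is
  D(n) a_n + 3 a_{n-1} - 3 a_{n-2} = 0,  where D(n) = (r+n)(r+n-1) + (9/5)(r+n) + (-1/5).
  a_n = [-3 a_{n-1} + 3 a_{n-2}] / D(n).
Since the indicial polynomial factors as (r - r_1)(r - r_2), D(n) = (r_1 + n - r_1)(r_1 + n - r_2) = n(n + 6/5).
Evaluating step by step (a_0 = 1):
  n = 1: D(1) = 1(1 + 6/5) = 11/5; numerator = -3(1) = -3; a_1 = (-3)/(11/5) = -15/11
  n = 2: D(2) = 2(2 + 6/5) = 32/5; numerator = -3(-15/11) + 3(1) = 78/11; a_2 = (78/11)/(32/5) = 195/176
  n = 3: D(3) = 3(3 + 6/5) = 63/5; numerator = -3(195/176) + 3(-15/11) = -1305/176; a_3 = (-1305/176)/(63/5) = -725/1232
  n = 4: D(4) = 4(4 + 6/5) = 104/5; numerator = -3(-725/1232) + 3(195/176) = 285/56; a_4 = (285/56)/(104/5) = 1425/5824
  n = 5: D(5) = 5(5 + 6/5) = 31; numerator = -3(1425/5824) + 3(-725/1232) = -22875/9152; a_5 = (-22875/9152)/(31) = -22875/283712

r = 1/5; a_0 = 1; a_1 = -15/11; a_2 = 195/176; a_3 = -725/1232; a_4 = 1425/5824; a_5 = -22875/283712


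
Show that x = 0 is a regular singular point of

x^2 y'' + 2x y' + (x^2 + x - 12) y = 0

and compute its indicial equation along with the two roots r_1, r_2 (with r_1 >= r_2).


Divide by x^2 to reach normal form y'' + P_1(x) y' + P_2(x) y = 0 with P_1(x) = 2/x and P_2(x) = 1 + 1/x - 12/x^2.
x = 0 is a singular point because the y'-coefficient 2/x has a pole at x = 0 and the y-coefficient 1 + 1/x - 12/x^2 has a pole at x = 0.
It is a regular singular point because x P_1(x) = p(x) = 2 and x^2 P_2(x) = q(x) = x^2 + x - 12 are polynomials, hence analytic at x = 0.
p(0) = 2,  q(0) = -12.
Indicial equation: r(r-1) + p(0) r + q(0) = 0, i.e. r^2 + (p(0) - 1) r + q(0) = 0, i.e. r^2 + 1 r - 12 = 0.
Discriminant: (1)^2 - 4(-12) = 49, so r = (-1 ± 7)/2.
Solving: r_1 = 3, r_2 = -4.

indicial: r^2 + 1 r - 12 = 0; roots r_1 = 3, r_2 = -4


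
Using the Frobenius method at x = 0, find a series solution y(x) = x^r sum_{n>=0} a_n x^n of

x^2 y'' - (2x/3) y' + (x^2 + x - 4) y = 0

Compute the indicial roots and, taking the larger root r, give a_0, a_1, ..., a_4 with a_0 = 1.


Write in Frobenius form y'' + (p(x)/x) y' + (q(x)/x^2) y = 0:
  p(x) = -2/3,  q(x) = x^2 + x - 4.
Indicial equation: r(r-1) + (-2/3) r + (-4) = 0 -> roots r_1 = 3, r_2 = -4/3.
Take r = r_1 = 3. Let y(x) = x^r sum_{n>=0} a_n x^n with a_0 = 1.
Substitute y = x^r sum a_n x^n and match x^{r+n}. The recurrence is
  D(n) a_n + 1 a_{n-1} + 1 a_{n-2} = 0,  where D(n) = (r+n)(r+n-1) + (-2/3)(r+n) + (-4).
  a_n = [-1 a_{n-1} - 1 a_{n-2}] / D(n).
Since the indicial polynomial factors as (r - r_1)(r - r_2), D(n) = (r_1 + n - r_1)(r_1 + n - r_2) = n(n + 13/3).
Evaluating step by step (a_0 = 1):
  n = 1: D(1) = 1(1 + 13/3) = 16/3; numerator = -1(1) = -1; a_1 = (-1)/(16/3) = -3/16
  n = 2: D(2) = 2(2 + 13/3) = 38/3; numerator = -1(-3/16) - 1(1) = -13/16; a_2 = (-13/16)/(38/3) = -39/608
  n = 3: D(3) = 3(3 + 13/3) = 22; numerator = -1(-39/608) - 1(-3/16) = 153/608; a_3 = (153/608)/(22) = 153/13376
  n = 4: D(4) = 4(4 + 13/3) = 100/3; numerator = -1(153/13376) - 1(-39/608) = 705/13376; a_4 = (705/13376)/(100/3) = 423/267520

r = 3; a_0 = 1; a_1 = -3/16; a_2 = -39/608; a_3 = 153/13376; a_4 = 423/267520


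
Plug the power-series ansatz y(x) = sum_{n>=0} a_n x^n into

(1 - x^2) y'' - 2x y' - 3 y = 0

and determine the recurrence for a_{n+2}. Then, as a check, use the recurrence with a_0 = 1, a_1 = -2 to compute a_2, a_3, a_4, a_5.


Substitute y = sum_n a_n x^n.
(1 - 1 x^2) y'' contributes (n+2)(n+1) a_{n+2} - n(n-1) a_n at x^n.
-2 x y'(x) contributes -2 n a_n at x^n.
-3 y(x) contributes -3 a_n at x^n.
Matching x^n: (n+2)(n+1) a_{n+2} + (-n(n-1) - 2 n - 3) a_n = 0.
Thus a_{n+2} = (n(n-1) + 2 n + 3) / ((n+1)(n+2)) * a_n.

Check with a_0 = 1, a_1 = -2 (apply the recurrence for n = 0, 1, 2, 3): a_0 = 1, a_1 = -2, a_2 = 3/2, a_3 = -5/3, a_4 = 9/8, a_5 = -5/4.

a_(n+2) = (n(n-1) + 2 n + 3) / ((n+1)(n+2)) * a_n; check: a_0 = 1, a_1 = -2, a_2 = 3/2, a_3 = -5/3, a_4 = 9/8, a_5 = -5/4


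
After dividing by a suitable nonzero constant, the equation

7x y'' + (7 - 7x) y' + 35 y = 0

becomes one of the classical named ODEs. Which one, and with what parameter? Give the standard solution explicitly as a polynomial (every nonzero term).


All three coefficients share the factor 7; dividing through by 7 gives  x y'' + (1 - x) y' + 5 y = 0.
This matches the Laguerre equation x y'' + (1 - x) y' + n y = 0 with n = 5; the polynomial solution is L_5(x).
With y = sum_k a_k x^k, matching x^k gives (k+1)k a_{k+1} + (k+1) a_{k+1} - k a_k + n a_k = 0, i.e. (k+1)^2 a_{k+1} = (k - n) a_k = (k - 5) a_k. The right side vanishes at k = 5, so the series terminates at degree 5.
Standard normalization L_n(0) = 1 gives a_0 = 1. Work upward with a_{k+1} = (k - 5) a_k / (k+1)^2:
  a_1 = (0 - 5)(1) / 1^2 = -5/1 = -5
  a_2 = (1 - 5)(-5) / 2^2 = 20/4 = 5
  a_3 = (2 - 5)(5) / 3^2 = -15/9 = -5/3
  a_4 = (3 - 5)(-5/3) / 4^2 = (10/3)/16 = 5/24
  a_5 = (4 - 5)(5/24) / 5^2 = (-5/24)/25 = -1/120
Hence L_5(x) = -x^5/120 + 5 x^4/24 - 5 x^3/3 + 5 x^2 - 5 x + 1.

L_5(x); series = -x^5/120 + 5 x^4/24 - 5 x^3/3 + 5 x^2 - 5 x + 1


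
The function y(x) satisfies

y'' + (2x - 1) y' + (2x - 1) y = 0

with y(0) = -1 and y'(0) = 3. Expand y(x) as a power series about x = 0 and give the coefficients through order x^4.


Ansatz: y(x) = sum_{n>=0} a_n x^n, so y'(x) = sum_{n>=1} n a_n x^(n-1) and y''(x) = sum_{n>=2} n(n-1) a_n x^(n-2).
Substitute into P(x) y'' + Q(x) y' + R(x) y = 0 with P(x) = 1, Q(x) = 2x - 1, R(x) = 2x - 1, and match powers of x.
Initial conditions: a_0 = -1, a_1 = 3.
Setting the coefficient of each power of x to zero and solving order by order (substituting the coefficients already found):
  x^0: 2 a_2 - a_1 - a_0 = 0  ->  2 a_2 = a_1 + a_0 = 2  ->  a_2 = 1
  x^1: 6 a_3 - 2 a_2 + a_1 + 2 a_0 = 0  ->  6 a_3 = 2 a_2 - a_1 - 2 a_0 = 1  ->  a_3 = 1/6
  x^2: 12 a_4 - 3 a_3 + 3 a_2 + 2 a_1 = 0  ->  12 a_4 = 3 a_3 - 3 a_2 - 2 a_1 = -17/2  ->  a_4 = -17/24
Truncated series: y(x) = -1 + 3 x + x^2 + (1/6) x^3 - (17/24) x^4 + O(x^5).

a_0 = -1; a_1 = 3; a_2 = 1; a_3 = 1/6; a_4 = -17/24


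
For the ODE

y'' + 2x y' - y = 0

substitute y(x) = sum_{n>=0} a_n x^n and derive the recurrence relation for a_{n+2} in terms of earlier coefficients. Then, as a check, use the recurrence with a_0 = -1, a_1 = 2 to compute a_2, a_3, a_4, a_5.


Substitute y = sum_n a_n x^n.
y''(x) has coefficient (n+2)(n+1) a_{n+2} at x^n;
2 x y'(x) has coefficient 2 n a_n at x^n (shift);
-y(x) has coefficient -1 a_n at x^n.
Matching x^n: (n+2)(n+1) a_{n+2} + (2n - 1) a_n = 0.
Thus a_{n+2} = (-2n + 1) / ((n+1)(n+2)) * a_n.

Check with a_0 = -1, a_1 = 2 (apply the recurrence for n = 0, 1, 2, 3): a_0 = -1, a_1 = 2, a_2 = -1/2, a_3 = -1/3, a_4 = 1/8, a_5 = 1/12.

a_(n+2) = (-2n + 1) / ((n+1)(n+2)) * a_n; check: a_0 = -1, a_1 = 2, a_2 = -1/2, a_3 = -1/3, a_4 = 1/8, a_5 = 1/12


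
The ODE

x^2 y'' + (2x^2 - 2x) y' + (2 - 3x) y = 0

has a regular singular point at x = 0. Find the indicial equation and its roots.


Divide by x^2 to reach normal form y'' + P_1(x) y' + P_2(x) y = 0 with P_1(x) = 2 - 2/x and P_2(x) = -3/x + 2/x^2.
x = 0 is a singular point because the y'-coefficient 2 - 2/x has a pole at x = 0 and the y-coefficient -3/x + 2/x^2 has a pole at x = 0.
It is a regular singular point because x P_1(x) = p(x) = 2x - 2 and x^2 P_2(x) = q(x) = 2 - 3x are polynomials, hence analytic at x = 0.
p(0) = -2,  q(0) = 2.
Indicial equation: r(r-1) + p(0) r + q(0) = 0, i.e. r^2 + (p(0) - 1) r + q(0) = 0, i.e. r^2 - 3 r + 2 = 0.
Discriminant: (-3)^2 - 4(2) = 1, so r = (3 ± 1)/2.
Solving: r_1 = 2, r_2 = 1.

indicial: r^2 - 3 r + 2 = 0; roots r_1 = 2, r_2 = 1


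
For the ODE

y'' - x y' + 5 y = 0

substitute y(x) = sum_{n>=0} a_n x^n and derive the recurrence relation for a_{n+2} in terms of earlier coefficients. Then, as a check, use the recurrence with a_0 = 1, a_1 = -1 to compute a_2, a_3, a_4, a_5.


Substitute y = sum_n a_n x^n.
y''(x) has coefficient (n+2)(n+1) a_{n+2} at x^n;
-x y'(x) has coefficient -n a_n at x^n (shift);
5 y(x) has coefficient 5 a_n at x^n.
Matching x^n: (n+2)(n+1) a_{n+2} + (-n + 5) a_n = 0.
Thus a_{n+2} = (n - 5) / ((n+1)(n+2)) * a_n.

Check with a_0 = 1, a_1 = -1 (apply the recurrence for n = 0, 1, 2, 3): a_0 = 1, a_1 = -1, a_2 = -5/2, a_3 = 2/3, a_4 = 5/8, a_5 = -1/15.

a_(n+2) = (n - 5) / ((n+1)(n+2)) * a_n; check: a_0 = 1, a_1 = -1, a_2 = -5/2, a_3 = 2/3, a_4 = 5/8, a_5 = -1/15


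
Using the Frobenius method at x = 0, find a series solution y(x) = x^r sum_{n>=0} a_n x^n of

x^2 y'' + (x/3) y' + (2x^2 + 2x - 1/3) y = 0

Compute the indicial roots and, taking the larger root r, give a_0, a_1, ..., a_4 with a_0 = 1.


Write in Frobenius form y'' + (p(x)/x) y' + (q(x)/x^2) y = 0:
  p(x) = 1/3,  q(x) = 2x^2 + 2x - 1/3.
Indicial equation: r(r-1) + (1/3) r + (-1/3) = 0 -> roots r_1 = 1, r_2 = -1/3.
Take r = r_1 = 1. Let y(x) = x^r sum_{n>=0} a_n x^n with a_0 = 1.
Substitute y = x^r sum a_n x^n and match x^{r+n}. The recurrence is
  D(n) a_n + 2 a_{n-1} + 2 a_{n-2} = 0,  where D(n) = (r+n)(r+n-1) + (1/3)(r+n) + (-1/3).
  a_n = [-2 a_{n-1} - 2 a_{n-2}] / D(n).
Since the indicial polynomial factors as (r - r_1)(r - r_2), D(n) = (r_1 + n - r_1)(r_1 + n - r_2) = n(n + 4/3).
Evaluating step by step (a_0 = 1):
  n = 1: D(1) = 1(1 + 4/3) = 7/3; numerator = -2(1) = -2; a_1 = (-2)/(7/3) = -6/7
  n = 2: D(2) = 2(2 + 4/3) = 20/3; numerator = -2(-6/7) - 2(1) = -2/7; a_2 = (-2/7)/(20/3) = -3/70
  n = 3: D(3) = 3(3 + 4/3) = 13; numerator = -2(-3/70) - 2(-6/7) = 9/5; a_3 = (9/5)/(13) = 9/65
  n = 4: D(4) = 4(4 + 4/3) = 64/3; numerator = -2(9/65) - 2(-3/70) = -87/455; a_4 = (-87/455)/(64/3) = -261/29120

r = 1; a_0 = 1; a_1 = -6/7; a_2 = -3/70; a_3 = 9/65; a_4 = -261/29120


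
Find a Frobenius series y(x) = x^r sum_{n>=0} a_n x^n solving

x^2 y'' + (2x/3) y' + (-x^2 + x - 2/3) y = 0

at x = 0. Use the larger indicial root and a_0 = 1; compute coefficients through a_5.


Write in Frobenius form y'' + (p(x)/x) y' + (q(x)/x^2) y = 0:
  p(x) = 2/3,  q(x) = -x^2 + x - 2/3.
Indicial equation: r(r-1) + (2/3) r + (-2/3) = 0 -> roots r_1 = 1, r_2 = -2/3.
Take r = r_1 = 1. Let y(x) = x^r sum_{n>=0} a_n x^n with a_0 = 1.
Substitute y = x^r sum a_n x^n and match x^{r+n}. The recurrence is
  D(n) a_n + 1 a_{n-1} - 1 a_{n-2} = 0,  where D(n) = (r+n)(r+n-1) + (2/3)(r+n) + (-2/3).
  a_n = [-1 a_{n-1} + 1 a_{n-2}] / D(n).
Since the indicial polynomial factors as (r - r_1)(r - r_2), D(n) = (r_1 + n - r_1)(r_1 + n - r_2) = n(n + 5/3).
Evaluating step by step (a_0 = 1):
  n = 1: D(1) = 1(1 + 5/3) = 8/3; numerator = -1(1) = -1; a_1 = (-1)/(8/3) = -3/8
  n = 2: D(2) = 2(2 + 5/3) = 22/3; numerator = -1(-3/8) + 1(1) = 11/8; a_2 = (11/8)/(22/3) = 3/16
  n = 3: D(3) = 3(3 + 5/3) = 14; numerator = -1(3/16) + 1(-3/8) = -9/16; a_3 = (-9/16)/(14) = -9/224
  n = 4: D(4) = 4(4 + 5/3) = 68/3; numerator = -1(-9/224) + 1(3/16) = 51/224; a_4 = (51/224)/(68/3) = 9/896
  n = 5: D(5) = 5(5 + 5/3) = 100/3; numerator = -1(9/896) + 1(-9/224) = -45/896; a_5 = (-45/896)/(100/3) = -27/17920

r = 1; a_0 = 1; a_1 = -3/8; a_2 = 3/16; a_3 = -9/224; a_4 = 9/896; a_5 = -27/17920


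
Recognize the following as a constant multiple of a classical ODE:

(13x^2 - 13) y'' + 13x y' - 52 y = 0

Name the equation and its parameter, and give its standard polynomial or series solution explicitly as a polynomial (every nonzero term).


All three coefficients share the factor -13; dividing through by -13 gives  (1 - x^2) y'' - x y' + 4 y = 0.
This matches the Chebyshev equation (1 - x^2) y'' - x y' + n^2 y = 0 (note the -x y' term, not -2x y') with n^2 = 4, so n = 2; the polynomial solution is T_2(x).
With y = sum_k a_k x^k, matching x^k gives (k+2)(k+1) a_{k+2} = (k^2 - n^2) a_k = (k - 2)(k + 2) a_k. The right side vanishes at k = 2, so the series with the parity of 2 terminates at degree 2.
Standard normalization: leading coefficient of T_n is 2^(n-1), so a_2 = 2^1 = 2. Work downward with a_k = (k+1)(k+2) a_{k+2} / ((k - 2)(k + 2)):
  a_0 = (1)(2)(2) / ((0 - 2)(0 + 2)) = 4/(-4) = -1
Hence T_2(x) = 2 x^2 - 1.

T_2(x); series = 2 x^2 - 1


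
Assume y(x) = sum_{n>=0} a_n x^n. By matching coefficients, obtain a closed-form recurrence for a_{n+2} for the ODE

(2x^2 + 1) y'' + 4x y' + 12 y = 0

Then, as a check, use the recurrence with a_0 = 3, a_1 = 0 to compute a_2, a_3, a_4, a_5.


Substitute y = sum_n a_n x^n.
(1 + 2 x^2) y'' contributes (n+2)(n+1) a_{n+2} + 2 n(n-1) a_n at x^n.
4 x y'(x) contributes 4 n a_n at x^n.
12 y(x) contributes 12 a_n at x^n.
Matching x^n: (n+2)(n+1) a_{n+2} + (2 n(n-1) + 4 n + 12) a_n = 0.
Thus a_{n+2} = (-2 n(n-1) - 4 n - 12) / ((n+1)(n+2)) * a_n.

Check with a_0 = 3, a_1 = 0 (apply the recurrence for n = 0, 1, 2, 3): a_0 = 3, a_1 = 0, a_2 = -18, a_3 = 0, a_4 = 36, a_5 = 0.

a_(n+2) = (-2 n(n-1) - 4 n - 12) / ((n+1)(n+2)) * a_n; check: a_0 = 3, a_1 = 0, a_2 = -18, a_3 = 0, a_4 = 36, a_5 = 0


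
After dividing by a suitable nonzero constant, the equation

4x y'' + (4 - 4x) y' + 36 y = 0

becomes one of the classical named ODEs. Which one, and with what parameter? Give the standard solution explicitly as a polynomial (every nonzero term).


All three coefficients share the factor 4; dividing through by 4 gives  x y'' + (1 - x) y' + 9 y = 0.
This matches the Laguerre equation x y'' + (1 - x) y' + n y = 0 with n = 9; the polynomial solution is L_9(x).
With y = sum_k a_k x^k, matching x^k gives (k+1)k a_{k+1} + (k+1) a_{k+1} - k a_k + n a_k = 0, i.e. (k+1)^2 a_{k+1} = (k - n) a_k = (k - 9) a_k. The right side vanishes at k = 9, so the series terminates at degree 9.
Standard normalization L_n(0) = 1 gives a_0 = 1. Work upward with a_{k+1} = (k - 9) a_k / (k+1)^2:
  a_1 = (0 - 9)(1) / 1^2 = -9/1 = -9
  a_2 = (1 - 9)(-9) / 2^2 = 72/4 = 18
  a_3 = (2 - 9)(18) / 3^2 = -126/9 = -14
  a_4 = (3 - 9)(-14) / 4^2 = 84/16 = 21/4
  a_5 = (4 - 9)(21/4) / 5^2 = (-105/4)/25 = -21/20
  a_6 = (5 - 9)(-21/20) / 6^2 = (21/5)/36 = 7/60
  a_7 = (6 - 9)(7/60) / 7^2 = (-7/20)/49 = -1/140
  a_8 = (7 - 9)(-1/140) / 8^2 = (1/70)/64 = 1/4480
  a_9 = (8 - 9)(1/4480) / 9^2 = (-1/4480)/81 = -1/362880
Hence L_9(x) = -x^9/362880 + x^8/4480 - x^7/140 + 7 x^6/60 - 21 x^5/20 + 21 x^4/4 - 14 x^3 + 18 x^2 - 9 x + 1.

L_9(x); series = -x^9/362880 + x^8/4480 - x^7/140 + 7 x^6/60 - 21 x^5/20 + 21 x^4/4 - 14 x^3 + 18 x^2 - 9 x + 1
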